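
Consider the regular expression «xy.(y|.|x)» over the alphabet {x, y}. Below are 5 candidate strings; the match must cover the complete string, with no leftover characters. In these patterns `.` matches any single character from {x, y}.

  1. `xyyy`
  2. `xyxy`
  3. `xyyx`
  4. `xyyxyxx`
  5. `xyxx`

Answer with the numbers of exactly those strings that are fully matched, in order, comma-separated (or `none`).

1, 2, 3, 5

1 → match
2 → match
3 → match
4 → no match
5 → match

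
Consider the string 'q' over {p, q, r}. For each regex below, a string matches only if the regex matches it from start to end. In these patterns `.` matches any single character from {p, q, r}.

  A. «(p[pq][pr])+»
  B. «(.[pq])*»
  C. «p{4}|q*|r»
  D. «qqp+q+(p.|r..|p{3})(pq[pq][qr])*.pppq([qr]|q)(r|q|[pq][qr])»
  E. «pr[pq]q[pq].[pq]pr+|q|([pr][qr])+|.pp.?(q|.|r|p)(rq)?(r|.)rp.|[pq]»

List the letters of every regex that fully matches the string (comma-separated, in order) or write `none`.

C, E

A → no match — must start with 'p'
B → no match
C → match
D → no match — must start with 'qqp'
E → match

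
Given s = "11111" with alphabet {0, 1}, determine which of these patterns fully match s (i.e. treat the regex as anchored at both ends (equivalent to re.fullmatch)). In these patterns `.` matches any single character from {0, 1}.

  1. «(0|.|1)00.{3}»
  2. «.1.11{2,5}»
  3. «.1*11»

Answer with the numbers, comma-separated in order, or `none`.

1 → no match
2 → no match
3 → match

3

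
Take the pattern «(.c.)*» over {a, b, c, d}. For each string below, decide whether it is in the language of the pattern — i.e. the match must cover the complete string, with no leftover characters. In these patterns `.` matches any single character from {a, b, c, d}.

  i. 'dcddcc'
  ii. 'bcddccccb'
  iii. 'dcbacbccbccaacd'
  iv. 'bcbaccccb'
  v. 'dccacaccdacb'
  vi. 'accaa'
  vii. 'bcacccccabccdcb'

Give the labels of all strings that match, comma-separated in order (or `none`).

i, ii, iii, iv, v, vii

i. 'dcddcc' → match
ii. 'bcddccccb' → match
iii → match
iv. 'bcbaccccb' → match
v. 'dccacaccdacb' → match
vi. 'accaa' → no match
vii → match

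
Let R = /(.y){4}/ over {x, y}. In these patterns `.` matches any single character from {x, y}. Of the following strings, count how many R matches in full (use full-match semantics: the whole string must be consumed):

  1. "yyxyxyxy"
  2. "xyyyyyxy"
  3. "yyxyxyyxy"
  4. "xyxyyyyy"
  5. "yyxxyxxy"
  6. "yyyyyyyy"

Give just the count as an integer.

4

1 → match
2 → match
3 → no match
4 → match
5 → no match
6 → match
Total matched: 4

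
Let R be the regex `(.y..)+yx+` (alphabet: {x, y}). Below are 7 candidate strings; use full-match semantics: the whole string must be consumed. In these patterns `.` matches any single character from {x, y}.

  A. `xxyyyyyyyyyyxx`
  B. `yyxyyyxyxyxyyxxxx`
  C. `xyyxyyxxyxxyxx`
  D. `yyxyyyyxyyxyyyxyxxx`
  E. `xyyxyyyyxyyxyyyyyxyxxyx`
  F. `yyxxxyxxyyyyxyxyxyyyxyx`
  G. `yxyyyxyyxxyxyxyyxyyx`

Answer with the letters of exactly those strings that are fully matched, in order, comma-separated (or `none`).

B

A → no match
B → match
C → no match
D → no match
E → no match
F → no match
G → no match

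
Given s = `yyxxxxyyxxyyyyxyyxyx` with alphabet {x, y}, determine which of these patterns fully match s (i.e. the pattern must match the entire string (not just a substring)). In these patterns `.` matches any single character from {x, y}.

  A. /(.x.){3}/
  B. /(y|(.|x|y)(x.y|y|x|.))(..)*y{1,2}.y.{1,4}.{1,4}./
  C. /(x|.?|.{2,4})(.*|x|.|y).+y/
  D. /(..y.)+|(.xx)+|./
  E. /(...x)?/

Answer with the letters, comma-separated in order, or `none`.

A → no match
B → match
C → no match — must end with `y`
D → no match
E → no match

B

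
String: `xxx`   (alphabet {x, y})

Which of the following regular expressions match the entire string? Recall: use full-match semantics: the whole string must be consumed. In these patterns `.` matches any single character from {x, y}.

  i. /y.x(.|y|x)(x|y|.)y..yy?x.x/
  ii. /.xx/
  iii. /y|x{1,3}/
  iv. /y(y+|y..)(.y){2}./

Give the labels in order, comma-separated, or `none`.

ii, iii

i → no match — must start with `y`
ii → match
iii → match
iv → no match — must start with `yy`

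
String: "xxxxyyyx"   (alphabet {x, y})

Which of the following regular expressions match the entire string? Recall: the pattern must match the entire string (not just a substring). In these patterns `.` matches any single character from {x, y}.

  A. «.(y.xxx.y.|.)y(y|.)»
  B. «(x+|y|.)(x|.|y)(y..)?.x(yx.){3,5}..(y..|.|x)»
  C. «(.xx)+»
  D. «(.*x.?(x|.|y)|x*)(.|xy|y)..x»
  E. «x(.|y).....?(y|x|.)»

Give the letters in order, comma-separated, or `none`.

D, E

A → no match
B → no match
C → no match — must end with "xx"
D → match
E → match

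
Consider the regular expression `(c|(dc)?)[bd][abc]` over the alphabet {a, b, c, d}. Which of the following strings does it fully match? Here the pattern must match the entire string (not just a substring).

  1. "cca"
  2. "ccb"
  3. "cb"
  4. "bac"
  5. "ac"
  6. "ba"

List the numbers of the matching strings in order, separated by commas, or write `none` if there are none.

1 → no match
2 → no match
3 → no match
4 → no match
5 → no match
6 → match

6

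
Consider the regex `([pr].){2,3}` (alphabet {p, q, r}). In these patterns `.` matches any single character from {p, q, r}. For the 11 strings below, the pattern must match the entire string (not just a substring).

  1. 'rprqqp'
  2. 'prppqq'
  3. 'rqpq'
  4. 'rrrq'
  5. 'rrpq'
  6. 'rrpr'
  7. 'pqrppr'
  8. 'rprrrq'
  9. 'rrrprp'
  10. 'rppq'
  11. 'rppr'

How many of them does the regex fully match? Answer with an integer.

9

1 → no match
2 → no match
3 → match
4 → match
5 → match
6 → match
7 → match
8 → match
9 → match
10 → match
11 → match
Total matched: 9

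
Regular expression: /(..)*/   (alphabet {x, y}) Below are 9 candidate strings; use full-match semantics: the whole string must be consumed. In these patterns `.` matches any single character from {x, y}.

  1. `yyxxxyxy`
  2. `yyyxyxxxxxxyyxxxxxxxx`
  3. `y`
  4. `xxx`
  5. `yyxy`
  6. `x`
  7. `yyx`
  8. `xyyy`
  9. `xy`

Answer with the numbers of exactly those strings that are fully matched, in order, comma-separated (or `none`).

1 → match
2 → no match
3 → no match
4 → no match
5 → match
6 → no match
7 → no match
8 → match
9 → match

1, 5, 8, 9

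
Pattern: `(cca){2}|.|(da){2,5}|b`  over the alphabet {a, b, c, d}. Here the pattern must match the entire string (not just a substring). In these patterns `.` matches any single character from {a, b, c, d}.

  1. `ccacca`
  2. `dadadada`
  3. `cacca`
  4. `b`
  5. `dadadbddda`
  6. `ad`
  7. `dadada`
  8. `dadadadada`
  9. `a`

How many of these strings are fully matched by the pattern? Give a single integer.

6

1 → match
2 → match
3 → no match
4 → match
5 → no match
6 → no match
7 → match
8 → match
9 → match
Total matched: 6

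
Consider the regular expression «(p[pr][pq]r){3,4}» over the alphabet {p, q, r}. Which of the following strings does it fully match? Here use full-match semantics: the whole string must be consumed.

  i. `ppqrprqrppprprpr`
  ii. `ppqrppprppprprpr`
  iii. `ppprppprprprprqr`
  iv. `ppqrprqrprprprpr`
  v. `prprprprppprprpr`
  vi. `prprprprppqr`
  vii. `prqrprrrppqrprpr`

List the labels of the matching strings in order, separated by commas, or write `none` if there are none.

i, ii, iii, iv, v, vi

i → match
ii → match
iii → match
iv → match
v → match
vi → match
vii → no match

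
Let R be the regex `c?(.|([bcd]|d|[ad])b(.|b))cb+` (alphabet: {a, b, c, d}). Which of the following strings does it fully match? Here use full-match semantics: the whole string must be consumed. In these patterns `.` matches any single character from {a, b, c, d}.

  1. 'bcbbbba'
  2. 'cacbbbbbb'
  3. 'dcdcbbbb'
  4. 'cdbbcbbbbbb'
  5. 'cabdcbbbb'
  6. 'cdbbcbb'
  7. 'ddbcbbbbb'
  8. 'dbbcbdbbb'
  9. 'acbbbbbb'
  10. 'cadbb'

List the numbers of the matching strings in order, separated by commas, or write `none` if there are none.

1 → no match — must end with 'b'
2 → match
3 → no match
4 → match
5 → match
6 → match
7 → no match
8 → no match
9 → match
10 → no match

2, 4, 5, 6, 9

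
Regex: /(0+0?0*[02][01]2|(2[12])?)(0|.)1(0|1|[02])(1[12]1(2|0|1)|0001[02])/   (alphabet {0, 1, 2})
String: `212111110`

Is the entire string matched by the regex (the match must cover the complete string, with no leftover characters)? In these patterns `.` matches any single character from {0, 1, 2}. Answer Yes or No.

Yes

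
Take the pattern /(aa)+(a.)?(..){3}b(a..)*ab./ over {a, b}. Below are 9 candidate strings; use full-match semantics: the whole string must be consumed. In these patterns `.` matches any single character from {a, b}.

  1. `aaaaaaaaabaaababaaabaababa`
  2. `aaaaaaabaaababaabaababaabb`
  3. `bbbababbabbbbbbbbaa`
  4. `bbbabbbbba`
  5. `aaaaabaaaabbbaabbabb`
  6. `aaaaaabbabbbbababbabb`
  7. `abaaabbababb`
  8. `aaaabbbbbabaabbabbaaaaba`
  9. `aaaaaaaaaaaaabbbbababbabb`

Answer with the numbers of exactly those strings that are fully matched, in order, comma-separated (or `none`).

8, 9

1 → no match
2 → no match
3 → no match — must start with `aa`
4 → no match — must start with `aa`
5 → no match
6 → no match
7 → no match — must start with `aa`
8 → match
9 → match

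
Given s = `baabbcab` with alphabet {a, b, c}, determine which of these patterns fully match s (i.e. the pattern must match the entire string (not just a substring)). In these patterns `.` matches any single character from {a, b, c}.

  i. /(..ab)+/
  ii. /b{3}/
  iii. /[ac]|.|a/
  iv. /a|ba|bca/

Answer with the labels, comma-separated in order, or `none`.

i

i → match
ii → no match
iii → no match
iv → no match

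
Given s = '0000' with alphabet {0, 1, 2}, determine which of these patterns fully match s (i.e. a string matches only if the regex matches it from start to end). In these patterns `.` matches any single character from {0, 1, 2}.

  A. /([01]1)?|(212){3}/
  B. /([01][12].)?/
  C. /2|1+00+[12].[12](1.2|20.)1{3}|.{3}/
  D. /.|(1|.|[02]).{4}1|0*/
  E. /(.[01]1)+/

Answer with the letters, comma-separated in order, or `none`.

D

A → no match
B → no match
C → no match
D → match
E → no match — must end with '1'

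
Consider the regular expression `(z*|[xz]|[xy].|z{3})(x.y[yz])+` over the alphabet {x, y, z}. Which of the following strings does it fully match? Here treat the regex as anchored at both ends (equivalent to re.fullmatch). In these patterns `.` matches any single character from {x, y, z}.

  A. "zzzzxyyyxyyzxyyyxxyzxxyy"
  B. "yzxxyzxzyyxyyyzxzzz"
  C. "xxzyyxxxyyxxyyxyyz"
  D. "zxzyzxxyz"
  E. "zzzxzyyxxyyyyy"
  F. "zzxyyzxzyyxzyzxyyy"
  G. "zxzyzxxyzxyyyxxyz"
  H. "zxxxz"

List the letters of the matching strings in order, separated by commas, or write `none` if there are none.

A → match
B → no match
C → no match
D → match
E → no match
F → match
G → match
H → no match

A, D, F, G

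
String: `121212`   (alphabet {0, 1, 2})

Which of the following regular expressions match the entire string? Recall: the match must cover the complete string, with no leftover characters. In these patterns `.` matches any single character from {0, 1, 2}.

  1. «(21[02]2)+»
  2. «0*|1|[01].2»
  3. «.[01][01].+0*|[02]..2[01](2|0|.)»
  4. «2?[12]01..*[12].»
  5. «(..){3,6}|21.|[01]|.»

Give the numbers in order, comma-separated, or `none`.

1 → no match — must start with `21`
2 → no match
3 → no match
4 → no match
5 → match

5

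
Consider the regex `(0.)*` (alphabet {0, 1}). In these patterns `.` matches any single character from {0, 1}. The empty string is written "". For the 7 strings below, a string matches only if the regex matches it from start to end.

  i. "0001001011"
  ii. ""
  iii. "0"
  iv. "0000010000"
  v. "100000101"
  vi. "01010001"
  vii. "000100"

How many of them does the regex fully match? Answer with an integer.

4

i → no match
ii → match
iii → no match
iv → match
v → no match
vi → match
vii → match
Total matched: 4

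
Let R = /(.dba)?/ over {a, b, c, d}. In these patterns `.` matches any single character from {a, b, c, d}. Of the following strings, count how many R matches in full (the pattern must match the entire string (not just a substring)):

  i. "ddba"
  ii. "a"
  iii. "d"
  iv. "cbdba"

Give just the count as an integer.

1

i → match
ii → no match
iii → no match
iv → no match
Total matched: 1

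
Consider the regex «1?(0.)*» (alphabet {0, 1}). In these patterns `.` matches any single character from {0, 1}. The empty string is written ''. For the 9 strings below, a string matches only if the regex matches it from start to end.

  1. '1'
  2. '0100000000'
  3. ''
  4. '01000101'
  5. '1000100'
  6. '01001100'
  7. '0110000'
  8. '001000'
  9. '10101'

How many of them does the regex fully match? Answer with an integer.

6

1. '1' → match
2. '0100000000' → match
3. '' → match
4. '01000101' → match
5. '1000100' → match
6. '01001100' → no match
7. '0110000' → no match
8. '001000' → no match
9. '10101' → match
Total matched: 6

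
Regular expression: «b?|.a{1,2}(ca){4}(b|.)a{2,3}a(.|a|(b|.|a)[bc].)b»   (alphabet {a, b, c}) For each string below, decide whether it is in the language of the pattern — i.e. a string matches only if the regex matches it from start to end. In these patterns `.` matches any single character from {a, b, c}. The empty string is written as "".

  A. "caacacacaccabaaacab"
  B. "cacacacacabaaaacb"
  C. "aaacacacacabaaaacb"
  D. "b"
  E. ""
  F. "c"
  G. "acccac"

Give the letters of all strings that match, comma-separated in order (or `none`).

B, C, D, E

A → no match
B → match
C → match
D. "b" → match
E. "" → match
F. "c" → no match
G. "acccac" → no match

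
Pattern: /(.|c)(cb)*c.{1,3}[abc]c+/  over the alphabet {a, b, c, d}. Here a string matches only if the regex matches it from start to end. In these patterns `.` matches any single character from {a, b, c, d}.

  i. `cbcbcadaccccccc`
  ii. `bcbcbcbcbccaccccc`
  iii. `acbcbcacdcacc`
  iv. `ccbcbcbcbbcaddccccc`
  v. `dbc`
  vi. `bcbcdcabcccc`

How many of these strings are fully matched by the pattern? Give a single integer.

i → no match
ii → match
iii → no match
iv → no match
v. `dbc` → no match
vi. `bcbcdcabcccc` → match
Total matched: 2

2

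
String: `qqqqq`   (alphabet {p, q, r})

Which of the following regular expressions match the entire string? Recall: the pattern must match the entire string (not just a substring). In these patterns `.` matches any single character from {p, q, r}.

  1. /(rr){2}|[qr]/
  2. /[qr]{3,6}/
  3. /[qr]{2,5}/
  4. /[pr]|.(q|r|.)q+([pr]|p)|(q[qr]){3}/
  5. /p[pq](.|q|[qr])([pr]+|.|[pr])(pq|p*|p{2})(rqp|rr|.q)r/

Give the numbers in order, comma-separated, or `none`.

1 → no match
2 → match
3 → match
4 → no match
5 → no match — must start with `p`

2, 3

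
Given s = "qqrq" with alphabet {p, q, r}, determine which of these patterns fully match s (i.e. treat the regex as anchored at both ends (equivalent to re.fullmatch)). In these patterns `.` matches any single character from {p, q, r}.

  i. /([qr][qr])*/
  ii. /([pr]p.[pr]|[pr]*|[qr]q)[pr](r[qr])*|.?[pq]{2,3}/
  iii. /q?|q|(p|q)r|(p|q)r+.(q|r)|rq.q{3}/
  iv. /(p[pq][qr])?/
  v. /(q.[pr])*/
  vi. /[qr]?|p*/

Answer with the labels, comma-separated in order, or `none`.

i

i → match
ii → no match
iii → no match
iv → no match
v → no match
vi → no match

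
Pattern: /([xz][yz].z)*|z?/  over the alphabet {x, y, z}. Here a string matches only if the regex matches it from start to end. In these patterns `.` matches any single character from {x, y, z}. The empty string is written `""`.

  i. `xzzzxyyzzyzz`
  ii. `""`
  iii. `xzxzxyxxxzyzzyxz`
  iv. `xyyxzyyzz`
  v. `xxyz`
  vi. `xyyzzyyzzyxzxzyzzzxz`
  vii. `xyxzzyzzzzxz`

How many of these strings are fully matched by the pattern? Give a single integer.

i → match
ii → match
iii → no match
iv → no match
v → no match
vi → match
vii → match
Total matched: 4

4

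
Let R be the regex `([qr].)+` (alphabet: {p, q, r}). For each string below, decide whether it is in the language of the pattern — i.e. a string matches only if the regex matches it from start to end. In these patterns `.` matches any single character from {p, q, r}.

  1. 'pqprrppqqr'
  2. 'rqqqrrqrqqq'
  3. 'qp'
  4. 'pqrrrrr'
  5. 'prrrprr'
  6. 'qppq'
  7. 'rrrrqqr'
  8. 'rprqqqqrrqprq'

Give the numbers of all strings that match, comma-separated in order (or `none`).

3

1 → no match
2 → no match
3 → match
4 → no match
5 → no match
6 → no match
7 → no match
8 → no match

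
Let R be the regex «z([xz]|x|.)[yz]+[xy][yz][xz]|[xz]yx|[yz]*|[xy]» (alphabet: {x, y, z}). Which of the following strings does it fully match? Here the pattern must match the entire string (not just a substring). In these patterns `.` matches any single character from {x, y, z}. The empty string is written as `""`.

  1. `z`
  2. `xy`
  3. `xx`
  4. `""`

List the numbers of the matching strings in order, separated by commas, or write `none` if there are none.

1 → match
2 → no match
3 → no match
4 → match

1, 4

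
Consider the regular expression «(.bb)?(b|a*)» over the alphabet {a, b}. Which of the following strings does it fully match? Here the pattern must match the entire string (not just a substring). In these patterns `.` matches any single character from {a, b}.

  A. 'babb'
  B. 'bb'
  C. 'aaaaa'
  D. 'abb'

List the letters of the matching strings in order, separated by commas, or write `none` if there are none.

C, D

A. 'babb' → no match
B. 'bb' → no match
C. 'aaaaa' → match
D. 'abb' → match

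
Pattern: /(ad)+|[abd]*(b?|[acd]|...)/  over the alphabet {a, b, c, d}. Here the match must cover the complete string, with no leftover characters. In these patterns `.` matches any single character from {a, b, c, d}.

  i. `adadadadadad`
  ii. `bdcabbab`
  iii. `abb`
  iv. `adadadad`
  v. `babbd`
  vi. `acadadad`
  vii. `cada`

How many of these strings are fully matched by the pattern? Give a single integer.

i. `adadadadadad` → match
ii. `bdcabbab` → no match
iii. `abb` → match
iv. `adadadad` → match
v. `babbd` → match
vi. `acadadad` → no match
vii. `cada` → no match
Total matched: 4

4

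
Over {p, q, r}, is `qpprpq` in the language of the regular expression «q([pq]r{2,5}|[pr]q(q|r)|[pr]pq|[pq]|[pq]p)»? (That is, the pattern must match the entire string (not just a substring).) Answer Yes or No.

No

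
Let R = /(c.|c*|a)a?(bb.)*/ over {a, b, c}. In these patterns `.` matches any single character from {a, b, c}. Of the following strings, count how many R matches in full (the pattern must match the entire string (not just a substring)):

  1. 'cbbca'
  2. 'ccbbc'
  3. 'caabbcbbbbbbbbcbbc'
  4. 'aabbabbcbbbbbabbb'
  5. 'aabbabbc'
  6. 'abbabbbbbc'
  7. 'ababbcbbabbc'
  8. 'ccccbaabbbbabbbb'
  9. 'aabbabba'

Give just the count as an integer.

1 → no match
2 → match
3 → match
4 → match
5 → match
6 → match
7 → no match
8 → no match
9 → match
Total matched: 6

6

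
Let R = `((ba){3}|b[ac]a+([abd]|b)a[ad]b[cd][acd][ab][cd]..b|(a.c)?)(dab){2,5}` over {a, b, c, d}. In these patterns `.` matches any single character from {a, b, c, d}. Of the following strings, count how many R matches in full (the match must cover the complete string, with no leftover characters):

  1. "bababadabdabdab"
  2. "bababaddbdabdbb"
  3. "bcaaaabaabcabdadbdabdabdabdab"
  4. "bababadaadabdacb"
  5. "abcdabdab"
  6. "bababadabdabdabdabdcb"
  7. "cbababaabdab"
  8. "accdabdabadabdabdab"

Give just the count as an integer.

1 → match
2 → no match — must end with "dab"
3 → match
4 → no match — must end with "dab"
5 → match
6 → no match — must end with "dab"
7 → no match
8 → no match
Total matched: 3

3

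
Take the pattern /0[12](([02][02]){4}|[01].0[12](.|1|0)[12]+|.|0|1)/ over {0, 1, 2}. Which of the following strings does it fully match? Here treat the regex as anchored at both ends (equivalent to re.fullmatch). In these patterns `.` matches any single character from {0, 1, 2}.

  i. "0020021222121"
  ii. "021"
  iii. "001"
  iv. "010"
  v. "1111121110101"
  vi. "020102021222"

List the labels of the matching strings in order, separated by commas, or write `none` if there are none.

i → no match
ii → match
iii → no match
iv → match
v → no match — must start with "0"
vi → match

ii, iv, vi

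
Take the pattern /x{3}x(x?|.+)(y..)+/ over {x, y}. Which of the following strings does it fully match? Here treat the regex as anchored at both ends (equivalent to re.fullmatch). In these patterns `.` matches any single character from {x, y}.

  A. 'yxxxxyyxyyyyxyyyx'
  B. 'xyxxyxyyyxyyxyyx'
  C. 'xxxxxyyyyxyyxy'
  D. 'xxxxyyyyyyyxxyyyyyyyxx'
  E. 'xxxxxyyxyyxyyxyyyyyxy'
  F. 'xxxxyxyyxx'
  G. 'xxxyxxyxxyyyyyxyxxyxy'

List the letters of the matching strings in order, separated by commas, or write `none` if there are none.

A → no match — must start with 'x'
B → no match
C → match
D → match
E → match
F. 'xxxxyxyyxx' → match
G → no match

C, D, E, F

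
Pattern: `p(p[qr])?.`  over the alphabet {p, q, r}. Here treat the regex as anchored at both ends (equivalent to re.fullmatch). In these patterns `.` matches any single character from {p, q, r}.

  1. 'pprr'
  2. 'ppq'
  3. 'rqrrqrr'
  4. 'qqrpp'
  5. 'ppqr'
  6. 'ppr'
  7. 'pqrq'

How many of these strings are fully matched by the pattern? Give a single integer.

1 → match
2 → no match
3 → no match — must start with 'p'
4 → no match — must start with 'p'
5 → match
6 → no match
7 → no match
Total matched: 2

2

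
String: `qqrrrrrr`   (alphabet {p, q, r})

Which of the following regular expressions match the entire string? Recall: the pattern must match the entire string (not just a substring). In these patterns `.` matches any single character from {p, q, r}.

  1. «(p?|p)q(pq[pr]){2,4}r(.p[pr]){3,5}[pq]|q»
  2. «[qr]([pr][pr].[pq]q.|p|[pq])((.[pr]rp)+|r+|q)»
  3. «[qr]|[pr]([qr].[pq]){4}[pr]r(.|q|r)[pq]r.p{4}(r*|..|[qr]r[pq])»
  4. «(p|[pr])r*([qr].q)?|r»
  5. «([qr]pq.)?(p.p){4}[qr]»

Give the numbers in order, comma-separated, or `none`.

2

1 → no match
2 → match
3 → no match
4 → no match
5 → no match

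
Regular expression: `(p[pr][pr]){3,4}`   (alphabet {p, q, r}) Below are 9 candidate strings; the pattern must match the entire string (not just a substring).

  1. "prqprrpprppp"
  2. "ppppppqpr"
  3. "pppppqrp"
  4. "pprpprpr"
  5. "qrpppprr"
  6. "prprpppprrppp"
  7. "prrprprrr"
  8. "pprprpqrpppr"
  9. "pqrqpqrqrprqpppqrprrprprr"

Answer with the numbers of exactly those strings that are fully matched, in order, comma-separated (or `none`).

none

1 → no match
2 → no match
3 → no match
4 → no match
5 → no match — must start with "p"
6 → no match
7 → no match
8 → no match
9 → no match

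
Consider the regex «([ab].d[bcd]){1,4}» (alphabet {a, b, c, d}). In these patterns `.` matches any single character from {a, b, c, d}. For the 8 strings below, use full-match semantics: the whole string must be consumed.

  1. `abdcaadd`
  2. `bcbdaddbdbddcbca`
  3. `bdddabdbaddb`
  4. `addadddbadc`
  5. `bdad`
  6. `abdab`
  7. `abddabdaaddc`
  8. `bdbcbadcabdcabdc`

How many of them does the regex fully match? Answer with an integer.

1. `abdcaadd` → match
2 → no match
3. `bdddabdbaddb` → match
4. `addadddbadc` → no match
5. `bdad` → no match
6. `abdab` → no match
7. `abddabdaaddc` → no match
8 → no match
Total matched: 2

2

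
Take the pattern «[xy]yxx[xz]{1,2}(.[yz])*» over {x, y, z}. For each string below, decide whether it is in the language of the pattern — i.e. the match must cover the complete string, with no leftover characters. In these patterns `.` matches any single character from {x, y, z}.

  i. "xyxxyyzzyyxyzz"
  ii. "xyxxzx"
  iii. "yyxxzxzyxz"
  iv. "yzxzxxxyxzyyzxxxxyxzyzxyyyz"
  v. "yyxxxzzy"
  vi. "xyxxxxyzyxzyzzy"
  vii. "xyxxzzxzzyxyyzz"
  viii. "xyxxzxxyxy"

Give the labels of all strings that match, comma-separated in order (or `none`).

i → no match
ii → match
iii → match
iv → no match
v → match
vi → match
vii → no match
viii → match

ii, iii, v, vi, viii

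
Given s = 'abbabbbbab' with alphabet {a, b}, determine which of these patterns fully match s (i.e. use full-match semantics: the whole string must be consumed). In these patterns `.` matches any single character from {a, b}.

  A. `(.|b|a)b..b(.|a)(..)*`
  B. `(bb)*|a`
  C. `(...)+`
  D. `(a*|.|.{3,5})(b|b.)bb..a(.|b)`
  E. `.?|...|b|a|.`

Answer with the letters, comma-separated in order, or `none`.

A

A → match
B → no match
C → no match
D → no match
E → no match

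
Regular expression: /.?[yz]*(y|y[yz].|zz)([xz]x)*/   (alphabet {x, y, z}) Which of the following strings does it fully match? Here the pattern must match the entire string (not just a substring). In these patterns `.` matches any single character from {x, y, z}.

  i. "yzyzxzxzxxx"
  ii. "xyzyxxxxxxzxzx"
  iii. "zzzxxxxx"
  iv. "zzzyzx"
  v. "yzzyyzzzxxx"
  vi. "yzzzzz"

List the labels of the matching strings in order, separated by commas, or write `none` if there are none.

i → match
ii → match
iii → match
iv → match
v → match
vi → match

i, ii, iii, iv, v, vi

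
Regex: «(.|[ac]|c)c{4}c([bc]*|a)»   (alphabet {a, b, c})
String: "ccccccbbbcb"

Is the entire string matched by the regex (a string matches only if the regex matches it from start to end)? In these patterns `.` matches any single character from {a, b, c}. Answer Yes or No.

Yes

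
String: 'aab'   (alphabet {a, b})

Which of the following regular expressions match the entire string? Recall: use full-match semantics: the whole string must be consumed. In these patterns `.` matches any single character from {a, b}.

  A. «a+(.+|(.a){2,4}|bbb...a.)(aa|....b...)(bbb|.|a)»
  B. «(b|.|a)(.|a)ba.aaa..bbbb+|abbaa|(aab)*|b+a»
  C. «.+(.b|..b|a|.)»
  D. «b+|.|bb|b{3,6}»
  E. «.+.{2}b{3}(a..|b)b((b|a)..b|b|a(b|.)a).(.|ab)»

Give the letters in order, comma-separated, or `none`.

B, C

A → no match
B → match
C → match
D → no match
E → no match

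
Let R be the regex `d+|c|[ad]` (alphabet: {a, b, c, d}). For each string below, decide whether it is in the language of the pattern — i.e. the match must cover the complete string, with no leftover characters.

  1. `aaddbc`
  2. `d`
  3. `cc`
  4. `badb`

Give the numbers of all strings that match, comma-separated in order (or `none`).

1 → no match
2 → match
3 → no match
4 → no match

2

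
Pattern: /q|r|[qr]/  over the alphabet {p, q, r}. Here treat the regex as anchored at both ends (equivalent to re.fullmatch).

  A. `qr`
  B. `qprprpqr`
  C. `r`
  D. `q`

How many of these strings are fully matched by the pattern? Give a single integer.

2

A → no match
B → no match
C → match
D → match
Total matched: 2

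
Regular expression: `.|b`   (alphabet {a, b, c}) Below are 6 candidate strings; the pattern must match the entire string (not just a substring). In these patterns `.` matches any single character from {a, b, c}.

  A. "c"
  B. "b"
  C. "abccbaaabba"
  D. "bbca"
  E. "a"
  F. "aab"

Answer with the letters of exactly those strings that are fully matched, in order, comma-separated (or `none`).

A, B, E

A → match
B → match
C → no match
D → no match
E → match
F → no match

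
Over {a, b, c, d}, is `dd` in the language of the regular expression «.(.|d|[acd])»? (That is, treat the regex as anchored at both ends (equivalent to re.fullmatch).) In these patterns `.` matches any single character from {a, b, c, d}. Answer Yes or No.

Yes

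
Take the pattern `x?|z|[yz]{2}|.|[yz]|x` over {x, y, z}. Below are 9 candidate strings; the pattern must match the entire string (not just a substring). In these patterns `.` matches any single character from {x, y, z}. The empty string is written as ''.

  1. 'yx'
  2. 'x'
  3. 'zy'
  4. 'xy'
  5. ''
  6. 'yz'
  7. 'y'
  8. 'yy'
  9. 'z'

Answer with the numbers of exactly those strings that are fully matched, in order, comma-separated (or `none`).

2, 3, 5, 6, 7, 8, 9

1. 'yx' → no match
2. 'x' → match
3. 'zy' → match
4. 'xy' → no match
5. '' → match
6. 'yz' → match
7. 'y' → match
8. 'yy' → match
9. 'z' → match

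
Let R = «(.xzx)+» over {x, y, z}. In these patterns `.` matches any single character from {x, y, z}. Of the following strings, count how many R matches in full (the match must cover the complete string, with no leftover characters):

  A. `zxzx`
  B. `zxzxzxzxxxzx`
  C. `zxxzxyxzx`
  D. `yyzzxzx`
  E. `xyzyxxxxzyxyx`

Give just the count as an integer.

2

A → match
B → match
C → no match
D → no match
E → no match — must end with `xzx`
Total matched: 2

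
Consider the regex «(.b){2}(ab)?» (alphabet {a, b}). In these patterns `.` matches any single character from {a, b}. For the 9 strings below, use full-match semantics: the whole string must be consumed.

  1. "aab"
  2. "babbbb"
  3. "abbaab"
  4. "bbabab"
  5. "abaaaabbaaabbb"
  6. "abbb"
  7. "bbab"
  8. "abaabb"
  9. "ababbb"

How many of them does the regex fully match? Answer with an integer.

3

1. "aab" → no match
2. "babbbb" → no match
3. "abbaab" → no match
4. "bbabab" → match
5 → no match
6. "abbb" → match
7. "bbab" → match
8. "abaabb" → no match
9. "ababbb" → no match
Total matched: 3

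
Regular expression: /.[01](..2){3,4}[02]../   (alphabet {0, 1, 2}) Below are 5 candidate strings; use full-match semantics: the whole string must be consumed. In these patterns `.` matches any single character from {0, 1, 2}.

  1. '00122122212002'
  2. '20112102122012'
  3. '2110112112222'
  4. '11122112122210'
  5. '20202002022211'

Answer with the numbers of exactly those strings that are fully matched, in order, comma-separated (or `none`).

1 → match
2 → match
3 → no match
4 → match
5 → match

1, 2, 4, 5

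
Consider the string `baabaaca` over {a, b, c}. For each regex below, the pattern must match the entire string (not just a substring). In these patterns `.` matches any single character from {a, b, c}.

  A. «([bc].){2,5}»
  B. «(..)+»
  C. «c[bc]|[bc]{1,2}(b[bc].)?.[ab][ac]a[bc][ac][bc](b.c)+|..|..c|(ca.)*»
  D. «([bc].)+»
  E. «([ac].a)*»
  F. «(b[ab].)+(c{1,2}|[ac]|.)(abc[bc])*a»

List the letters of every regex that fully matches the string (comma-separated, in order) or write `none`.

A → no match
B → match
C → no match
D → no match
E → no match
F → match

B, F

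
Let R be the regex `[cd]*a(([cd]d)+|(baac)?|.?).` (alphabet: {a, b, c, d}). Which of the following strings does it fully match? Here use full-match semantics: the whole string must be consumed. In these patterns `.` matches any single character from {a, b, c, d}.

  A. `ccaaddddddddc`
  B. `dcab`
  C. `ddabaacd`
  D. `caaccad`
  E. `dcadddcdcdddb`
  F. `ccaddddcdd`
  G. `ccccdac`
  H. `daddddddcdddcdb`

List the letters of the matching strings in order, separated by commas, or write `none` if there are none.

A → no match
B → match
C → match
D → no match
E → no match
F → match
G → match
H → match

B, C, F, G, H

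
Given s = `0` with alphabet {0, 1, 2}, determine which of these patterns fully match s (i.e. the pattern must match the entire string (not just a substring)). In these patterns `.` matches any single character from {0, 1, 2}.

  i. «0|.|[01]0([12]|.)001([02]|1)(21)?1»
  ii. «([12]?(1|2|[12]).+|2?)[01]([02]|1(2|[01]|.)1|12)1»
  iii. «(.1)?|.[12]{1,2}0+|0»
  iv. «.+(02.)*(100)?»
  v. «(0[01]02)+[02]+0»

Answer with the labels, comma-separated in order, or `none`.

i → match
ii → no match — must end with `1`
iii → match
iv → match
v → no match

i, iii, iv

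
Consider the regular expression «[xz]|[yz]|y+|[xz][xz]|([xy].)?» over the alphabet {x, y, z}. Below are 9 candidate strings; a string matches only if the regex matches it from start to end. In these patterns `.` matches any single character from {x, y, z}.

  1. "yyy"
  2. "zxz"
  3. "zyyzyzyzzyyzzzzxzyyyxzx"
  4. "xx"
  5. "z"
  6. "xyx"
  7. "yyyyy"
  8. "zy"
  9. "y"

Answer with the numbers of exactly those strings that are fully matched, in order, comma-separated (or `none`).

1, 4, 5, 7, 9

1 → match
2 → no match
3 → no match
4 → match
5 → match
6 → no match
7 → match
8 → no match
9 → match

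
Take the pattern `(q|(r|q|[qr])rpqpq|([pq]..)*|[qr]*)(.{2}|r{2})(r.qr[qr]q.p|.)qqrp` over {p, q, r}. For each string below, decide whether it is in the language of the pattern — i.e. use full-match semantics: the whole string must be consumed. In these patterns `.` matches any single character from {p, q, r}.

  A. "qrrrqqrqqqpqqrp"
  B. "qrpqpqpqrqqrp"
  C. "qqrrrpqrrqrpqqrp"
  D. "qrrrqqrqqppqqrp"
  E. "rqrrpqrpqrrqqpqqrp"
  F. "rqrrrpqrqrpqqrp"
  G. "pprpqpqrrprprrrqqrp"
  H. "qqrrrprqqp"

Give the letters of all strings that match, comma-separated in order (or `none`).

A, B, C, D, E, G

A → match
B → match
C → match
D → match
E → match
F → no match
G → match
H. "qqrrrprqqp" → no match — must end with "qqrp"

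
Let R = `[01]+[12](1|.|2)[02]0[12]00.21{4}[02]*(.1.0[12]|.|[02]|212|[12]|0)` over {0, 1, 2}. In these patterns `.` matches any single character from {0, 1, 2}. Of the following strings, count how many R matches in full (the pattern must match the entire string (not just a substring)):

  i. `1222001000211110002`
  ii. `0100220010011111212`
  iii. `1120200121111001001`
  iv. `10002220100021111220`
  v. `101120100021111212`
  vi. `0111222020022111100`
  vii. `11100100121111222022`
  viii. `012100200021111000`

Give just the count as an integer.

i → no match
ii → no match
iii → no match
iv → match
v → match
vi → match
vii → match
viii → match
Total matched: 5

5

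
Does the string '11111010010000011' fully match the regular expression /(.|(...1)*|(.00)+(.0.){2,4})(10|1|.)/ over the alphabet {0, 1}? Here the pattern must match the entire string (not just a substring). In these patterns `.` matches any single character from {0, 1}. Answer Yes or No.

No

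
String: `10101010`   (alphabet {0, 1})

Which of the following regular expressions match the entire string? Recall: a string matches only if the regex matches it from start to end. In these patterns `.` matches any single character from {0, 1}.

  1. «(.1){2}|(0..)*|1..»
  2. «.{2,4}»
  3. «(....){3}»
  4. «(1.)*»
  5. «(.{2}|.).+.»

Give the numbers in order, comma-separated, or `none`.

4, 5

1 → no match
2 → no match
3 → no match
4 → match
5 → match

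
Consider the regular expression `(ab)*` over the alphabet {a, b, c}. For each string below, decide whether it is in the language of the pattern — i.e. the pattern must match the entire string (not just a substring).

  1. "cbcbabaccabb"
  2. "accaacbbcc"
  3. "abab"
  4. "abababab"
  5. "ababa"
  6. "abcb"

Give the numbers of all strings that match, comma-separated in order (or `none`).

3, 4

1 → no match
2 → no match
3 → match
4 → match
5 → no match
6 → no match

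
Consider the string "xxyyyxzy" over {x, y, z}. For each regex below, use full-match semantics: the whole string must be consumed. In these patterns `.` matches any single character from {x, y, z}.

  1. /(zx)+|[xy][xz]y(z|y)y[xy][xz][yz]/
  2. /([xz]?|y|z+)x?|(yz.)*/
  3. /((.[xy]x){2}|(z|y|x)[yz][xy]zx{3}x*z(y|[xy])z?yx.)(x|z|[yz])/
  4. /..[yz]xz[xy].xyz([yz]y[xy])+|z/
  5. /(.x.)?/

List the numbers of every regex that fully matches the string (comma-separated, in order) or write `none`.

1

1 → match
2 → no match
3 → no match
4 → no match
5 → no match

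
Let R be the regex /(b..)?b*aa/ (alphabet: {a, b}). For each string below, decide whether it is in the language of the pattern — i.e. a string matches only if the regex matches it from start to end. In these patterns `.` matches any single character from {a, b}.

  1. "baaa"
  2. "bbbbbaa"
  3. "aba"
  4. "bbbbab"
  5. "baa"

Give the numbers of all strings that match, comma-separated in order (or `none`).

2, 5

1 → no match
2 → match
3 → no match — must end with "aa"
4 → no match — must end with "aa"
5 → match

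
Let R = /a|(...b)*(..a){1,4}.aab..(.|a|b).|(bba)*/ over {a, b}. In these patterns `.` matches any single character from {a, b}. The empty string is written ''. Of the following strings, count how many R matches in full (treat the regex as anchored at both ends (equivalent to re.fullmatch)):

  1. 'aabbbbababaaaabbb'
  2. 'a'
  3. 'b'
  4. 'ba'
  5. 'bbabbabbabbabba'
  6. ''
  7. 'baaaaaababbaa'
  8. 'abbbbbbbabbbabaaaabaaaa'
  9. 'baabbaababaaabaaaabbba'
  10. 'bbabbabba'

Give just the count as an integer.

5

1 → no match
2 → match
3 → no match
4 → no match
5 → match
6 → match
7 → no match
8 → match
9 → no match
10 → match
Total matched: 5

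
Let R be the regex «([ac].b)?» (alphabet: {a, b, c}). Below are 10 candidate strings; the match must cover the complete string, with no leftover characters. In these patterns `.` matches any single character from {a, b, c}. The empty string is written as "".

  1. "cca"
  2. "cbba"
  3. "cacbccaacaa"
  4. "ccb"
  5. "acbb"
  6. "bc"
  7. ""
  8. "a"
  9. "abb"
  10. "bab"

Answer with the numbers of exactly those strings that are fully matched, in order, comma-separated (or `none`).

4, 7, 9

1 → no match
2 → no match
3 → no match
4 → match
5 → no match
6 → no match
7 → match
8 → no match
9 → match
10 → no match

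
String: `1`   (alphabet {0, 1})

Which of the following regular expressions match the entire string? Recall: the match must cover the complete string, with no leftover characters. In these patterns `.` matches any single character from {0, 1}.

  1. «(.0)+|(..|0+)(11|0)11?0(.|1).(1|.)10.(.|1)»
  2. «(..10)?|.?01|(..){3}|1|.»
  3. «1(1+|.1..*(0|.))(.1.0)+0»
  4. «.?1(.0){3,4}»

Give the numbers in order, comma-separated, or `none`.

1 → no match
2 → match
3 → no match — must end with `00`
4 → no match — must end with `0`

2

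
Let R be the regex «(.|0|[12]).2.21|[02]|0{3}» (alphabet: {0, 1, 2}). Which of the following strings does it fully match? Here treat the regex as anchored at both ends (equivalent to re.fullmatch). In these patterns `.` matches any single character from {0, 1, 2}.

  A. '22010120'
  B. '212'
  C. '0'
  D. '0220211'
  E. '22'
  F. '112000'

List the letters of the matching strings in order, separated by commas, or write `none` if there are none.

A. '22010120' → no match
B. '212' → no match
C. '0' → match
D. '0220211' → no match
E. '22' → no match
F. '112000' → no match

C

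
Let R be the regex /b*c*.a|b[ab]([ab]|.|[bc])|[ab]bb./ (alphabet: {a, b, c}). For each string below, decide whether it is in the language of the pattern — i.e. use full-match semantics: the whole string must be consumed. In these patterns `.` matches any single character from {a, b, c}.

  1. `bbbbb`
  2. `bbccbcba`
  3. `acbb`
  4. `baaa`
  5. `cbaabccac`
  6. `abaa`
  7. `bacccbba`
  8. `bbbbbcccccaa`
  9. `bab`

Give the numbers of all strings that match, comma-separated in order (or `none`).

8, 9

1. `bbbbb` → no match
2. `bbccbcba` → no match
3. `acbb` → no match
4. `baaa` → no match
5. `cbaabccac` → no match
6. `abaa` → no match
7. `bacccbba` → no match
8. `bbbbbcccccaa` → match
9. `bab` → match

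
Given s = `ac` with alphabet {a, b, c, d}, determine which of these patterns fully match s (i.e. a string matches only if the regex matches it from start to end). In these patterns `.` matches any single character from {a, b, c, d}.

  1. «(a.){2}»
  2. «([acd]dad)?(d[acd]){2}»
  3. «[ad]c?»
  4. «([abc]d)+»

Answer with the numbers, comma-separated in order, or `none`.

3

1 → no match
2 → no match
3 → match
4 → no match — must end with `d`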